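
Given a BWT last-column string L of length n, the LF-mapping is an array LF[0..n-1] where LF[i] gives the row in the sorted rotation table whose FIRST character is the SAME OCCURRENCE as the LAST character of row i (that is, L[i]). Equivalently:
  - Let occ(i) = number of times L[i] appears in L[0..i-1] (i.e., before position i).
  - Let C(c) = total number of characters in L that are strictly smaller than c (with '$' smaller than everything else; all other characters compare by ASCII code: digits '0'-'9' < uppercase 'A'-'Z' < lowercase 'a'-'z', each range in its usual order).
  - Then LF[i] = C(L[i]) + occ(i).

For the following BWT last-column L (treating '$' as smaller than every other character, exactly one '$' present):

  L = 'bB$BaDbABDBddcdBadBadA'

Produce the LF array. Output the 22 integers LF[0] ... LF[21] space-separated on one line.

Char counts: '$':1, 'A':2, 'B':6, 'D':2, 'a':3, 'b':2, 'c':1, 'd':5
C (first-col start): C('$')=0, C('A')=1, C('B')=3, C('D')=9, C('a')=11, C('b')=14, C('c')=16, C('d')=17
L[0]='b': occ=0, LF[0]=C('b')+0=14+0=14
L[1]='B': occ=0, LF[1]=C('B')+0=3+0=3
L[2]='$': occ=0, LF[2]=C('$')+0=0+0=0
L[3]='B': occ=1, LF[3]=C('B')+1=3+1=4
L[4]='a': occ=0, LF[4]=C('a')+0=11+0=11
L[5]='D': occ=0, LF[5]=C('D')+0=9+0=9
L[6]='b': occ=1, LF[6]=C('b')+1=14+1=15
L[7]='A': occ=0, LF[7]=C('A')+0=1+0=1
L[8]='B': occ=2, LF[8]=C('B')+2=3+2=5
L[9]='D': occ=1, LF[9]=C('D')+1=9+1=10
L[10]='B': occ=3, LF[10]=C('B')+3=3+3=6
L[11]='d': occ=0, LF[11]=C('d')+0=17+0=17
L[12]='d': occ=1, LF[12]=C('d')+1=17+1=18
L[13]='c': occ=0, LF[13]=C('c')+0=16+0=16
L[14]='d': occ=2, LF[14]=C('d')+2=17+2=19
L[15]='B': occ=4, LF[15]=C('B')+4=3+4=7
L[16]='a': occ=1, LF[16]=C('a')+1=11+1=12
L[17]='d': occ=3, LF[17]=C('d')+3=17+3=20
L[18]='B': occ=5, LF[18]=C('B')+5=3+5=8
L[19]='a': occ=2, LF[19]=C('a')+2=11+2=13
L[20]='d': occ=4, LF[20]=C('d')+4=17+4=21
L[21]='A': occ=1, LF[21]=C('A')+1=1+1=2

Answer: 14 3 0 4 11 9 15 1 5 10 6 17 18 16 19 7 12 20 8 13 21 2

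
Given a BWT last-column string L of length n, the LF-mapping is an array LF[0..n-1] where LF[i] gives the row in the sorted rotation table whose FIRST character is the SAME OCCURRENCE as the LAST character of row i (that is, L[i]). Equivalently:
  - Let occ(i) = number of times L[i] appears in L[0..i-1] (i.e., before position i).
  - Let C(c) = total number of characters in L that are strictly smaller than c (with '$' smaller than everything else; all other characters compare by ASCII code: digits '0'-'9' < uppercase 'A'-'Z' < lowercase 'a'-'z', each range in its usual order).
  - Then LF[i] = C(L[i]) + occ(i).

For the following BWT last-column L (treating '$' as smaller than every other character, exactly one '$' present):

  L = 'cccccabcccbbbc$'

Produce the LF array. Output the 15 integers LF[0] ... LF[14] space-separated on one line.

Char counts: '$':1, 'a':1, 'b':4, 'c':9
C (first-col start): C('$')=0, C('a')=1, C('b')=2, C('c')=6
L[0]='c': occ=0, LF[0]=C('c')+0=6+0=6
L[1]='c': occ=1, LF[1]=C('c')+1=6+1=7
L[2]='c': occ=2, LF[2]=C('c')+2=6+2=8
L[3]='c': occ=3, LF[3]=C('c')+3=6+3=9
L[4]='c': occ=4, LF[4]=C('c')+4=6+4=10
L[5]='a': occ=0, LF[5]=C('a')+0=1+0=1
L[6]='b': occ=0, LF[6]=C('b')+0=2+0=2
L[7]='c': occ=5, LF[7]=C('c')+5=6+5=11
L[8]='c': occ=6, LF[8]=C('c')+6=6+6=12
L[9]='c': occ=7, LF[9]=C('c')+7=6+7=13
L[10]='b': occ=1, LF[10]=C('b')+1=2+1=3
L[11]='b': occ=2, LF[11]=C('b')+2=2+2=4
L[12]='b': occ=3, LF[12]=C('b')+3=2+3=5
L[13]='c': occ=8, LF[13]=C('c')+8=6+8=14
L[14]='$': occ=0, LF[14]=C('$')+0=0+0=0

Answer: 6 7 8 9 10 1 2 11 12 13 3 4 5 14 0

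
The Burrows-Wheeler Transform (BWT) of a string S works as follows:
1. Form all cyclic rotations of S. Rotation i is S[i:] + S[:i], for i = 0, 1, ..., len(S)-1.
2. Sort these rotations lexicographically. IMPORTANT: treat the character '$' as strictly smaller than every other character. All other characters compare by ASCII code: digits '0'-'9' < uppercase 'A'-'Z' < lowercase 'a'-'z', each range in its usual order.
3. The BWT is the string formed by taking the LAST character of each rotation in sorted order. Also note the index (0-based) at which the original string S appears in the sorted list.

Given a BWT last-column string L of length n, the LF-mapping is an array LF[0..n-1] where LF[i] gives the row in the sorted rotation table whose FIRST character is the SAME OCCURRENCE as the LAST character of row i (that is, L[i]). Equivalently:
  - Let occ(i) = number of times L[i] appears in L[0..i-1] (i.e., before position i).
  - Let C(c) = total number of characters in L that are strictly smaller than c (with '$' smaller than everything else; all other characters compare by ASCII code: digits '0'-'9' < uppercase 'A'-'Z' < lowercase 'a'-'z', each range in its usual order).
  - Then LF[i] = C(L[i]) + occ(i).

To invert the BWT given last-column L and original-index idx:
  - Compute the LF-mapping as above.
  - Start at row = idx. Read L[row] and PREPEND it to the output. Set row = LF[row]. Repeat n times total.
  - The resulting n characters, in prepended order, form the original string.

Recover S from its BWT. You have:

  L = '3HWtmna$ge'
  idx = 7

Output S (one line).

Answer: magnetWH3$

Derivation:
LF mapping: 1 2 3 9 7 8 4 0 6 5
Walk LF starting at row 7, prepending L[row]:
  step 1: row=7, L[7]='$', prepend. Next row=LF[7]=0
  step 2: row=0, L[0]='3', prepend. Next row=LF[0]=1
  step 3: row=1, L[1]='H', prepend. Next row=LF[1]=2
  step 4: row=2, L[2]='W', prepend. Next row=LF[2]=3
  step 5: row=3, L[3]='t', prepend. Next row=LF[3]=9
  step 6: row=9, L[9]='e', prepend. Next row=LF[9]=5
  step 7: row=5, L[5]='n', prepend. Next row=LF[5]=8
  step 8: row=8, L[8]='g', prepend. Next row=LF[8]=6
  step 9: row=6, L[6]='a', prepend. Next row=LF[6]=4
  step 10: row=4, L[4]='m', prepend. Next row=LF[4]=7
Reversed output: magnetWH3$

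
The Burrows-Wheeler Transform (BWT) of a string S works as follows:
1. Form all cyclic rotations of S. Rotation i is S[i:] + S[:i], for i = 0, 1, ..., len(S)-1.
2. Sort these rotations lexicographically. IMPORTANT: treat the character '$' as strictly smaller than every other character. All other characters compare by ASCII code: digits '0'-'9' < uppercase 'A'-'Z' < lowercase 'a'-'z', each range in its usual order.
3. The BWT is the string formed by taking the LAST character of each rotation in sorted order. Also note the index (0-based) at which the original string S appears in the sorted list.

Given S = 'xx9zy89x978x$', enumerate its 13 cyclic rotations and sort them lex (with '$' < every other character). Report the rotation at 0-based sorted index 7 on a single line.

All 13 rotations (rotation i = S[i:]+S[:i]):
  rot[0] = xx9zy89x978x$
  rot[1] = x9zy89x978x$x
  rot[2] = 9zy89x978x$xx
  rot[3] = zy89x978x$xx9
  rot[4] = y89x978x$xx9z
  rot[5] = 89x978x$xx9zy
  rot[6] = 9x978x$xx9zy8
  rot[7] = x978x$xx9zy89
  rot[8] = 978x$xx9zy89x
  rot[9] = 78x$xx9zy89x9
  rot[10] = 8x$xx9zy89x97
  rot[11] = x$xx9zy89x978
  rot[12] = $xx9zy89x978x
Sorted (with $ < everything):
  sorted[0] = $xx9zy89x978x
  sorted[1] = 78x$xx9zy89x9
  sorted[2] = 89x978x$xx9zy
  sorted[3] = 8x$xx9zy89x97
  sorted[4] = 978x$xx9zy89x
  sorted[5] = 9x978x$xx9zy8
  sorted[6] = 9zy89x978x$xx
  sorted[7] = x$xx9zy89x978
  sorted[8] = x978x$xx9zy89
  sorted[9] = x9zy89x978x$x
  sorted[10] = xx9zy89x978x$
  sorted[11] = y89x978x$xx9z
  sorted[12] = zy89x978x$xx9
sorted[7] = x$xx9zy89x978

Answer: x$xx9zy89x978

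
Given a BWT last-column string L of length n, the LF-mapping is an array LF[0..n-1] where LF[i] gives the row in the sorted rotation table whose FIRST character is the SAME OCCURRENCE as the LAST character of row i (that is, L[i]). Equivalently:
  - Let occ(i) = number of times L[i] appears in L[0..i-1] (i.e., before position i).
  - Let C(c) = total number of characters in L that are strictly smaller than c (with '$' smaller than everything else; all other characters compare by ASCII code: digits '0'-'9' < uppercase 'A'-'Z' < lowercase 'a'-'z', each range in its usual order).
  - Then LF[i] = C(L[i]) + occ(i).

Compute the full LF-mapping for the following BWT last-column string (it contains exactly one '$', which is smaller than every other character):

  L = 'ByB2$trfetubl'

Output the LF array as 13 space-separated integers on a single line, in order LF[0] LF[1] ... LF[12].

Answer: 2 12 3 1 0 9 8 6 5 10 11 4 7

Derivation:
Char counts: '$':1, '2':1, 'B':2, 'b':1, 'e':1, 'f':1, 'l':1, 'r':1, 't':2, 'u':1, 'y':1
C (first-col start): C('$')=0, C('2')=1, C('B')=2, C('b')=4, C('e')=5, C('f')=6, C('l')=7, C('r')=8, C('t')=9, C('u')=11, C('y')=12
L[0]='B': occ=0, LF[0]=C('B')+0=2+0=2
L[1]='y': occ=0, LF[1]=C('y')+0=12+0=12
L[2]='B': occ=1, LF[2]=C('B')+1=2+1=3
L[3]='2': occ=0, LF[3]=C('2')+0=1+0=1
L[4]='$': occ=0, LF[4]=C('$')+0=0+0=0
L[5]='t': occ=0, LF[5]=C('t')+0=9+0=9
L[6]='r': occ=0, LF[6]=C('r')+0=8+0=8
L[7]='f': occ=0, LF[7]=C('f')+0=6+0=6
L[8]='e': occ=0, LF[8]=C('e')+0=5+0=5
L[9]='t': occ=1, LF[9]=C('t')+1=9+1=10
L[10]='u': occ=0, LF[10]=C('u')+0=11+0=11
L[11]='b': occ=0, LF[11]=C('b')+0=4+0=4
L[12]='l': occ=0, LF[12]=C('l')+0=7+0=7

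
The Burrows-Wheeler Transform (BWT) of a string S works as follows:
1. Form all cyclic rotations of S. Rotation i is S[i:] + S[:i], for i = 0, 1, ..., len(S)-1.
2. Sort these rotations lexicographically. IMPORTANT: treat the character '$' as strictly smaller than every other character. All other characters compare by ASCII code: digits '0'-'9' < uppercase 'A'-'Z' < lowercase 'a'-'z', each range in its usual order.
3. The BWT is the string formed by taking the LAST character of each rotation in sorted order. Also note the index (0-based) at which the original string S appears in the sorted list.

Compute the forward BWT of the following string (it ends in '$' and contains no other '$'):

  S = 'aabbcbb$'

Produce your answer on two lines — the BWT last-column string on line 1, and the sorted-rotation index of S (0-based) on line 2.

Answer: b$abcabb
1

Derivation:
All 8 rotations (rotation i = S[i:]+S[:i]):
  rot[0] = aabbcbb$
  rot[1] = abbcbb$a
  rot[2] = bbcbb$aa
  rot[3] = bcbb$aab
  rot[4] = cbb$aabb
  rot[5] = bb$aabbc
  rot[6] = b$aabbcb
  rot[7] = $aabbcbb
Sorted (with $ < everything):
  sorted[0] = $aabbcbb  (last char: 'b')
  sorted[1] = aabbcbb$  (last char: '$')
  sorted[2] = abbcbb$a  (last char: 'a')
  sorted[3] = b$aabbcb  (last char: 'b')
  sorted[4] = bb$aabbc  (last char: 'c')
  sorted[5] = bbcbb$aa  (last char: 'a')
  sorted[6] = bcbb$aab  (last char: 'b')
  sorted[7] = cbb$aabb  (last char: 'b')
Last column: b$abcabb
Original string S is at sorted index 1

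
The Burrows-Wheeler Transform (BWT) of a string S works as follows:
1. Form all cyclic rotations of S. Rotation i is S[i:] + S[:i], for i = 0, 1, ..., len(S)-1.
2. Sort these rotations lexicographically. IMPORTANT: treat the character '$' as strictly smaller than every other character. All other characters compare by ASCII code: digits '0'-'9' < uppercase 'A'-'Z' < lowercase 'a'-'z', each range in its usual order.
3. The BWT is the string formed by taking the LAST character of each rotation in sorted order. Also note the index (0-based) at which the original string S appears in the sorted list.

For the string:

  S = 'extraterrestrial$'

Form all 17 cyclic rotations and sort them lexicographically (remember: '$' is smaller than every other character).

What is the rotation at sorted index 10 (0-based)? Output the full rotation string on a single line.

Answer: rial$extraterrest

Derivation:
All 17 rotations (rotation i = S[i:]+S[:i]):
  rot[0] = extraterrestrial$
  rot[1] = xtraterrestrial$e
  rot[2] = traterrestrial$ex
  rot[3] = raterrestrial$ext
  rot[4] = aterrestrial$extr
  rot[5] = terrestrial$extra
  rot[6] = errestrial$extrat
  rot[7] = rrestrial$extrate
  rot[8] = restrial$extrater
  rot[9] = estrial$extraterr
  rot[10] = strial$extraterre
  rot[11] = trial$extraterres
  rot[12] = rial$extraterrest
  rot[13] = ial$extraterrestr
  rot[14] = al$extraterrestri
  rot[15] = l$extraterrestria
  rot[16] = $extraterrestrial
Sorted (with $ < everything):
  sorted[0] = $extraterrestrial
  sorted[1] = al$extraterrestri
  sorted[2] = aterrestrial$extr
  sorted[3] = errestrial$extrat
  sorted[4] = estrial$extraterr
  sorted[5] = extraterrestrial$
  sorted[6] = ial$extraterrestr
  sorted[7] = l$extraterrestria
  sorted[8] = raterrestrial$ext
  sorted[9] = restrial$extrater
  sorted[10] = rial$extraterrest
  sorted[11] = rrestrial$extrate
  sorted[12] = strial$extraterre
  sorted[13] = terrestrial$extra
  sorted[14] = traterrestrial$ex
  sorted[15] = trial$extraterres
  sorted[16] = xtraterrestrial$e
sorted[10] = rial$extraterrest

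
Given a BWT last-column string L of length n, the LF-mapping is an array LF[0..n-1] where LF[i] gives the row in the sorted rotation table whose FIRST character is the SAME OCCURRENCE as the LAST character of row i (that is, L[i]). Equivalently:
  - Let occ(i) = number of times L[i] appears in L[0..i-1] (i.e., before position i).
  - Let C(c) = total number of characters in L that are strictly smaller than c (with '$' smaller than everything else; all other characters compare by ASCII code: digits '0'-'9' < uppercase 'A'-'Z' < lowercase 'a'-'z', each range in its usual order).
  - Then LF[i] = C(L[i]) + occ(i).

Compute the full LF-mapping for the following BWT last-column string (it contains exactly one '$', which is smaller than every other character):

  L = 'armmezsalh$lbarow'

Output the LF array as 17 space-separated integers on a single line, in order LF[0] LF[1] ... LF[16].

Char counts: '$':1, 'a':3, 'b':1, 'e':1, 'h':1, 'l':2, 'm':2, 'o':1, 'r':2, 's':1, 'w':1, 'z':1
C (first-col start): C('$')=0, C('a')=1, C('b')=4, C('e')=5, C('h')=6, C('l')=7, C('m')=9, C('o')=11, C('r')=12, C('s')=14, C('w')=15, C('z')=16
L[0]='a': occ=0, LF[0]=C('a')+0=1+0=1
L[1]='r': occ=0, LF[1]=C('r')+0=12+0=12
L[2]='m': occ=0, LF[2]=C('m')+0=9+0=9
L[3]='m': occ=1, LF[3]=C('m')+1=9+1=10
L[4]='e': occ=0, LF[4]=C('e')+0=5+0=5
L[5]='z': occ=0, LF[5]=C('z')+0=16+0=16
L[6]='s': occ=0, LF[6]=C('s')+0=14+0=14
L[7]='a': occ=1, LF[7]=C('a')+1=1+1=2
L[8]='l': occ=0, LF[8]=C('l')+0=7+0=7
L[9]='h': occ=0, LF[9]=C('h')+0=6+0=6
L[10]='$': occ=0, LF[10]=C('$')+0=0+0=0
L[11]='l': occ=1, LF[11]=C('l')+1=7+1=8
L[12]='b': occ=0, LF[12]=C('b')+0=4+0=4
L[13]='a': occ=2, LF[13]=C('a')+2=1+2=3
L[14]='r': occ=1, LF[14]=C('r')+1=12+1=13
L[15]='o': occ=0, LF[15]=C('o')+0=11+0=11
L[16]='w': occ=0, LF[16]=C('w')+0=15+0=15

Answer: 1 12 9 10 5 16 14 2 7 6 0 8 4 3 13 11 15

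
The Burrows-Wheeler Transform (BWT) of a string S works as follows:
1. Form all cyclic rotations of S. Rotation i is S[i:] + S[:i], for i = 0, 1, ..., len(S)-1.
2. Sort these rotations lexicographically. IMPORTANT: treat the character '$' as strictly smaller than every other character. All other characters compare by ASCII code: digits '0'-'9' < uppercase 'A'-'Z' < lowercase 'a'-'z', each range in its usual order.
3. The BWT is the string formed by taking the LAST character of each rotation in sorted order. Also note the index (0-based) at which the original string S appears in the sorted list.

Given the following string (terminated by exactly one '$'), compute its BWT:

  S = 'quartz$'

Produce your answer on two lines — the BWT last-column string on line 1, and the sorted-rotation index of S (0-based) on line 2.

All 7 rotations (rotation i = S[i:]+S[:i]):
  rot[0] = quartz$
  rot[1] = uartz$q
  rot[2] = artz$qu
  rot[3] = rtz$qua
  rot[4] = tz$quar
  rot[5] = z$quart
  rot[6] = $quartz
Sorted (with $ < everything):
  sorted[0] = $quartz  (last char: 'z')
  sorted[1] = artz$qu  (last char: 'u')
  sorted[2] = quartz$  (last char: '$')
  sorted[3] = rtz$qua  (last char: 'a')
  sorted[4] = tz$quar  (last char: 'r')
  sorted[5] = uartz$q  (last char: 'q')
  sorted[6] = z$quart  (last char: 't')
Last column: zu$arqt
Original string S is at sorted index 2

Answer: zu$arqt
2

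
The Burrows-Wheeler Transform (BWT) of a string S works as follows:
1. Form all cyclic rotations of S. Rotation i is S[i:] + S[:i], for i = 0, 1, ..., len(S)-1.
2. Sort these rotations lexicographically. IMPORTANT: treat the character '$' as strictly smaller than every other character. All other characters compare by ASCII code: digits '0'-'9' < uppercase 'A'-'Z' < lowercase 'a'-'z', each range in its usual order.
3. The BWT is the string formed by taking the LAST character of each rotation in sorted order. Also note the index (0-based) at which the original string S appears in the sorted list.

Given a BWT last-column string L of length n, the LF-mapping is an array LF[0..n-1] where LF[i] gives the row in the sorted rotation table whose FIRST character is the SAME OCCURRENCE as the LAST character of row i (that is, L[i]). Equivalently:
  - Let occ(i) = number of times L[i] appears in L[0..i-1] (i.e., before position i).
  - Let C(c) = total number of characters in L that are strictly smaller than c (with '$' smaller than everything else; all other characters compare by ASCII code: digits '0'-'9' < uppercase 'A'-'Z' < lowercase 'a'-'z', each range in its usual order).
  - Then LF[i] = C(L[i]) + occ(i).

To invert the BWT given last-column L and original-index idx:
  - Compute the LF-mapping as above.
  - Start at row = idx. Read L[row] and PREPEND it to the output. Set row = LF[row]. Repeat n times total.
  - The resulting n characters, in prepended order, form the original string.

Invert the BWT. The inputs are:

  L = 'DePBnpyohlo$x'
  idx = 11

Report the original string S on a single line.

LF mapping: 2 4 3 1 7 10 12 8 5 6 9 0 11
Walk LF starting at row 11, prepending L[row]:
  step 1: row=11, L[11]='$', prepend. Next row=LF[11]=0
  step 2: row=0, L[0]='D', prepend. Next row=LF[0]=2
  step 3: row=2, L[2]='P', prepend. Next row=LF[2]=3
  step 4: row=3, L[3]='B', prepend. Next row=LF[3]=1
  step 5: row=1, L[1]='e', prepend. Next row=LF[1]=4
  step 6: row=4, L[4]='n', prepend. Next row=LF[4]=7
  step 7: row=7, L[7]='o', prepend. Next row=LF[7]=8
  step 8: row=8, L[8]='h', prepend. Next row=LF[8]=5
  step 9: row=5, L[5]='p', prepend. Next row=LF[5]=10
  step 10: row=10, L[10]='o', prepend. Next row=LF[10]=9
  step 11: row=9, L[9]='l', prepend. Next row=LF[9]=6
  step 12: row=6, L[6]='y', prepend. Next row=LF[6]=12
  step 13: row=12, L[12]='x', prepend. Next row=LF[12]=11
Reversed output: xylophoneBPD$

Answer: xylophoneBPD$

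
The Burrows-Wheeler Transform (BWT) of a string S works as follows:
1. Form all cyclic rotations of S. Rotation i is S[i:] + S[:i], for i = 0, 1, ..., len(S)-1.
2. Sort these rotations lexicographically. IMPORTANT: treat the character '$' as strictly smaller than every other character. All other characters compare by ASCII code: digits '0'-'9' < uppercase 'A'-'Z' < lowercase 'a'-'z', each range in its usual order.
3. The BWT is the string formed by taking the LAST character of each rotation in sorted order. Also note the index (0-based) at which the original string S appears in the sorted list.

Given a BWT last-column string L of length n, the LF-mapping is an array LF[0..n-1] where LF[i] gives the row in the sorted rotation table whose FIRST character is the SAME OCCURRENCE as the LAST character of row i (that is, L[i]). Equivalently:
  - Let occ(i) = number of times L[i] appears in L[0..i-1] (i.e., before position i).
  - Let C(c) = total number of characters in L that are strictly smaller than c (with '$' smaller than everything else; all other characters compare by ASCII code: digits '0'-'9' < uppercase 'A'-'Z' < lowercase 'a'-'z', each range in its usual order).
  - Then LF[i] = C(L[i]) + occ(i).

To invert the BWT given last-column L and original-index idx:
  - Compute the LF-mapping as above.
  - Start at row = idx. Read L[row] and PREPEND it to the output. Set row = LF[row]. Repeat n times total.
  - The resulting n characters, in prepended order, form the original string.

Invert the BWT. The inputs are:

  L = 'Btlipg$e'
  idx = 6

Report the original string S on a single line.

LF mapping: 1 7 5 4 6 3 0 2
Walk LF starting at row 6, prepending L[row]:
  step 1: row=6, L[6]='$', prepend. Next row=LF[6]=0
  step 2: row=0, L[0]='B', prepend. Next row=LF[0]=1
  step 3: row=1, L[1]='t', prepend. Next row=LF[1]=7
  step 4: row=7, L[7]='e', prepend. Next row=LF[7]=2
  step 5: row=2, L[2]='l', prepend. Next row=LF[2]=5
  step 6: row=5, L[5]='g', prepend. Next row=LF[5]=3
  step 7: row=3, L[3]='i', prepend. Next row=LF[3]=4
  step 8: row=4, L[4]='p', prepend. Next row=LF[4]=6
Reversed output: pigletB$

Answer: pigletB$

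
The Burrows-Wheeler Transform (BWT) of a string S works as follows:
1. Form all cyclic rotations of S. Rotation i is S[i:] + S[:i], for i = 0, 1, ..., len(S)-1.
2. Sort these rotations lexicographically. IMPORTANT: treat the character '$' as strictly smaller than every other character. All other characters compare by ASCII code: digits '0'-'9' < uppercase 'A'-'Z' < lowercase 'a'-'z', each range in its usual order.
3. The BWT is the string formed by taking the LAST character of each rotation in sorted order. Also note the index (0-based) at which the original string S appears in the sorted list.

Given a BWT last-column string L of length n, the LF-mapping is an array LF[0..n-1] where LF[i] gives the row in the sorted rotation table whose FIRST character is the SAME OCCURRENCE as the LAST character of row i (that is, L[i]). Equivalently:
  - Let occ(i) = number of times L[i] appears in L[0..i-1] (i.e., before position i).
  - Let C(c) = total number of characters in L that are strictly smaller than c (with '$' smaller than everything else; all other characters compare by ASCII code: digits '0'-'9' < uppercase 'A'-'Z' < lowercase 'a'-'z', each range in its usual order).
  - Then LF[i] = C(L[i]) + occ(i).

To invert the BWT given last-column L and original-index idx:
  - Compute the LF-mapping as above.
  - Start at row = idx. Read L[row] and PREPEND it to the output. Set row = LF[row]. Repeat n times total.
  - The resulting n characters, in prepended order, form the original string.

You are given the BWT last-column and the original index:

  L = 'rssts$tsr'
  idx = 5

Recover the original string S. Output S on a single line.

LF mapping: 1 3 4 7 5 0 8 6 2
Walk LF starting at row 5, prepending L[row]:
  step 1: row=5, L[5]='$', prepend. Next row=LF[5]=0
  step 2: row=0, L[0]='r', prepend. Next row=LF[0]=1
  step 3: row=1, L[1]='s', prepend. Next row=LF[1]=3
  step 4: row=3, L[3]='t', prepend. Next row=LF[3]=7
  step 5: row=7, L[7]='s', prepend. Next row=LF[7]=6
  step 6: row=6, L[6]='t', prepend. Next row=LF[6]=8
  step 7: row=8, L[8]='r', prepend. Next row=LF[8]=2
  step 8: row=2, L[2]='s', prepend. Next row=LF[2]=4
  step 9: row=4, L[4]='s', prepend. Next row=LF[4]=5
Reversed output: ssrtstsr$

Answer: ssrtstsr$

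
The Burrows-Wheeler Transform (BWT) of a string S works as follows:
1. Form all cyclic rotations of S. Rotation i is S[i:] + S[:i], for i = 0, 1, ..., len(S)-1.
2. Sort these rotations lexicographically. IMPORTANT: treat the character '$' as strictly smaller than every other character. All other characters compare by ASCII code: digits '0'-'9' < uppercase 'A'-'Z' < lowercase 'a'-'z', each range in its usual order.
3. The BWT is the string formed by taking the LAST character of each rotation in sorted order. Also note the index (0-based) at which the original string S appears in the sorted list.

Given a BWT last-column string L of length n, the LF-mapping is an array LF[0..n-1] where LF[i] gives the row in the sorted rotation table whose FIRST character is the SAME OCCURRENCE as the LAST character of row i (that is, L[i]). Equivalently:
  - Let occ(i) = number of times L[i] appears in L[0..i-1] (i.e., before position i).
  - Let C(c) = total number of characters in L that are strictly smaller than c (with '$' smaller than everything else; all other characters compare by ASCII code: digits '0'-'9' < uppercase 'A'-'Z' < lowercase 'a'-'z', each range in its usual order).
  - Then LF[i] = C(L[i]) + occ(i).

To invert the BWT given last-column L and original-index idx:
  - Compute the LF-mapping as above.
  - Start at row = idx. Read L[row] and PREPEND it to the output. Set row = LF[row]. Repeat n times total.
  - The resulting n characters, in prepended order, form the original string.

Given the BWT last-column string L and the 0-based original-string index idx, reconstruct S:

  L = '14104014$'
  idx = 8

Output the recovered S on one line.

LF mapping: 3 6 4 1 7 2 5 8 0
Walk LF starting at row 8, prepending L[row]:
  step 1: row=8, L[8]='$', prepend. Next row=LF[8]=0
  step 2: row=0, L[0]='1', prepend. Next row=LF[0]=3
  step 3: row=3, L[3]='0', prepend. Next row=LF[3]=1
  step 4: row=1, L[1]='4', prepend. Next row=LF[1]=6
  step 5: row=6, L[6]='1', prepend. Next row=LF[6]=5
  step 6: row=5, L[5]='0', prepend. Next row=LF[5]=2
  step 7: row=2, L[2]='1', prepend. Next row=LF[2]=4
  step 8: row=4, L[4]='4', prepend. Next row=LF[4]=7
  step 9: row=7, L[7]='4', prepend. Next row=LF[7]=8
Reversed output: 44101401$

Answer: 44101401$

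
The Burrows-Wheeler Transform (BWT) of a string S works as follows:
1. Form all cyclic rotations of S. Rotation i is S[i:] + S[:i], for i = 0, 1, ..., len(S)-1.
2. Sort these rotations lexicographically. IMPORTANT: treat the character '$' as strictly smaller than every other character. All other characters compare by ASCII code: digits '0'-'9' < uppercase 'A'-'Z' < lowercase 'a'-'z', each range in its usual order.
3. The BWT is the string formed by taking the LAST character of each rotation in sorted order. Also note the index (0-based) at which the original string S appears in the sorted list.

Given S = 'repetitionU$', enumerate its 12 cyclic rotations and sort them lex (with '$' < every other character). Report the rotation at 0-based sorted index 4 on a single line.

Answer: ionU$repetit

Derivation:
All 12 rotations (rotation i = S[i:]+S[:i]):
  rot[0] = repetitionU$
  rot[1] = epetitionU$r
  rot[2] = petitionU$re
  rot[3] = etitionU$rep
  rot[4] = titionU$repe
  rot[5] = itionU$repet
  rot[6] = tionU$repeti
  rot[7] = ionU$repetit
  rot[8] = onU$repetiti
  rot[9] = nU$repetitio
  rot[10] = U$repetition
  rot[11] = $repetitionU
Sorted (with $ < everything):
  sorted[0] = $repetitionU
  sorted[1] = U$repetition
  sorted[2] = epetitionU$r
  sorted[3] = etitionU$rep
  sorted[4] = ionU$repetit
  sorted[5] = itionU$repet
  sorted[6] = nU$repetitio
  sorted[7] = onU$repetiti
  sorted[8] = petitionU$re
  sorted[9] = repetitionU$
  sorted[10] = tionU$repeti
  sorted[11] = titionU$repe
sorted[4] = ionU$repetit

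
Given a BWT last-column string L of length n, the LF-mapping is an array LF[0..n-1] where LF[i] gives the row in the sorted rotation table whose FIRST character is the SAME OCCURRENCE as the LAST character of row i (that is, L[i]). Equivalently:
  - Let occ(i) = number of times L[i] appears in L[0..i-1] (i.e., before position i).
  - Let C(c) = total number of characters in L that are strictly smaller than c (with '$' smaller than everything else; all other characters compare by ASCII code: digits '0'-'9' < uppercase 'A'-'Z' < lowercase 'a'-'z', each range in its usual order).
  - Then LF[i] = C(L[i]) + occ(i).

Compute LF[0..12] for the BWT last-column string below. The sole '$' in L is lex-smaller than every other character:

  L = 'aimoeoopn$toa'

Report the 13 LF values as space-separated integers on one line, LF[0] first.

Answer: 1 4 5 7 3 8 9 11 6 0 12 10 2

Derivation:
Char counts: '$':1, 'a':2, 'e':1, 'i':1, 'm':1, 'n':1, 'o':4, 'p':1, 't':1
C (first-col start): C('$')=0, C('a')=1, C('e')=3, C('i')=4, C('m')=5, C('n')=6, C('o')=7, C('p')=11, C('t')=12
L[0]='a': occ=0, LF[0]=C('a')+0=1+0=1
L[1]='i': occ=0, LF[1]=C('i')+0=4+0=4
L[2]='m': occ=0, LF[2]=C('m')+0=5+0=5
L[3]='o': occ=0, LF[3]=C('o')+0=7+0=7
L[4]='e': occ=0, LF[4]=C('e')+0=3+0=3
L[5]='o': occ=1, LF[5]=C('o')+1=7+1=8
L[6]='o': occ=2, LF[6]=C('o')+2=7+2=9
L[7]='p': occ=0, LF[7]=C('p')+0=11+0=11
L[8]='n': occ=0, LF[8]=C('n')+0=6+0=6
L[9]='$': occ=0, LF[9]=C('$')+0=0+0=0
L[10]='t': occ=0, LF[10]=C('t')+0=12+0=12
L[11]='o': occ=3, LF[11]=C('o')+3=7+3=10
L[12]='a': occ=1, LF[12]=C('a')+1=1+1=2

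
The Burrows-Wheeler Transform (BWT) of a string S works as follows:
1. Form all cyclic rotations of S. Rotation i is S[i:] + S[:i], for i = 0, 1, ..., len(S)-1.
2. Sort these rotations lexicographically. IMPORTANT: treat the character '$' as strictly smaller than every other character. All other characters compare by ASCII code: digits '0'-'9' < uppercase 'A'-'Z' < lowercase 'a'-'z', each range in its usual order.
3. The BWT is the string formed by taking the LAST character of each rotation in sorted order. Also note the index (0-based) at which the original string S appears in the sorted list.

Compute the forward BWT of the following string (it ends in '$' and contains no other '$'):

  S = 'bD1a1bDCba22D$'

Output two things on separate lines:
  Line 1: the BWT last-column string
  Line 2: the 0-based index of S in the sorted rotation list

Answer: DDaa2D2bb1b$1C
11

Derivation:
All 14 rotations (rotation i = S[i:]+S[:i]):
  rot[0] = bD1a1bDCba22D$
  rot[1] = D1a1bDCba22D$b
  rot[2] = 1a1bDCba22D$bD
  rot[3] = a1bDCba22D$bD1
  rot[4] = 1bDCba22D$bD1a
  rot[5] = bDCba22D$bD1a1
  rot[6] = DCba22D$bD1a1b
  rot[7] = Cba22D$bD1a1bD
  rot[8] = ba22D$bD1a1bDC
  rot[9] = a22D$bD1a1bDCb
  rot[10] = 22D$bD1a1bDCba
  rot[11] = 2D$bD1a1bDCba2
  rot[12] = D$bD1a1bDCba22
  rot[13] = $bD1a1bDCba22D
Sorted (with $ < everything):
  sorted[0] = $bD1a1bDCba22D  (last char: 'D')
  sorted[1] = 1a1bDCba22D$bD  (last char: 'D')
  sorted[2] = 1bDCba22D$bD1a  (last char: 'a')
  sorted[3] = 22D$bD1a1bDCba  (last char: 'a')
  sorted[4] = 2D$bD1a1bDCba2  (last char: '2')
  sorted[5] = Cba22D$bD1a1bD  (last char: 'D')
  sorted[6] = D$bD1a1bDCba22  (last char: '2')
  sorted[7] = D1a1bDCba22D$b  (last char: 'b')
  sorted[8] = DCba22D$bD1a1b  (last char: 'b')
  sorted[9] = a1bDCba22D$bD1  (last char: '1')
  sorted[10] = a22D$bD1a1bDCb  (last char: 'b')
  sorted[11] = bD1a1bDCba22D$  (last char: '$')
  sorted[12] = bDCba22D$bD1a1  (last char: '1')
  sorted[13] = ba22D$bD1a1bDC  (last char: 'C')
Last column: DDaa2D2bb1b$1C
Original string S is at sorted index 11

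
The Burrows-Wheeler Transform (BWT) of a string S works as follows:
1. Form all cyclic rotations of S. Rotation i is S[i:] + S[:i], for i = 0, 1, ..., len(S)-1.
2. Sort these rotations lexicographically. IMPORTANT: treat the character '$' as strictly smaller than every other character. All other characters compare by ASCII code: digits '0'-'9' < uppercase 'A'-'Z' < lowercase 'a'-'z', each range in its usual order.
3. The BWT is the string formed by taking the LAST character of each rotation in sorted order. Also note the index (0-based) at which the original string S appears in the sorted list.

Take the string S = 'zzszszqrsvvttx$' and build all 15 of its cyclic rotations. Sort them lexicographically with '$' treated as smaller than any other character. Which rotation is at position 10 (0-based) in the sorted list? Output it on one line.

All 15 rotations (rotation i = S[i:]+S[:i]):
  rot[0] = zzszszqrsvvttx$
  rot[1] = zszszqrsvvttx$z
  rot[2] = szszqrsvvttx$zz
  rot[3] = zszqrsvvttx$zzs
  rot[4] = szqrsvvttx$zzsz
  rot[5] = zqrsvvttx$zzszs
  rot[6] = qrsvvttx$zzszsz
  rot[7] = rsvvttx$zzszszq
  rot[8] = svvttx$zzszszqr
  rot[9] = vvttx$zzszszqrs
  rot[10] = vttx$zzszszqrsv
  rot[11] = ttx$zzszszqrsvv
  rot[12] = tx$zzszszqrsvvt
  rot[13] = x$zzszszqrsvvtt
  rot[14] = $zzszszqrsvvttx
Sorted (with $ < everything):
  sorted[0] = $zzszszqrsvvttx
  sorted[1] = qrsvvttx$zzszsz
  sorted[2] = rsvvttx$zzszszq
  sorted[3] = svvttx$zzszszqr
  sorted[4] = szqrsvvttx$zzsz
  sorted[5] = szszqrsvvttx$zz
  sorted[6] = ttx$zzszszqrsvv
  sorted[7] = tx$zzszszqrsvvt
  sorted[8] = vttx$zzszszqrsv
  sorted[9] = vvttx$zzszszqrs
  sorted[10] = x$zzszszqrsvvtt
  sorted[11] = zqrsvvttx$zzszs
  sorted[12] = zszqrsvvttx$zzs
  sorted[13] = zszszqrsvvttx$z
  sorted[14] = zzszszqrsvvttx$
sorted[10] = x$zzszszqrsvvtt

Answer: x$zzszszqrsvvtt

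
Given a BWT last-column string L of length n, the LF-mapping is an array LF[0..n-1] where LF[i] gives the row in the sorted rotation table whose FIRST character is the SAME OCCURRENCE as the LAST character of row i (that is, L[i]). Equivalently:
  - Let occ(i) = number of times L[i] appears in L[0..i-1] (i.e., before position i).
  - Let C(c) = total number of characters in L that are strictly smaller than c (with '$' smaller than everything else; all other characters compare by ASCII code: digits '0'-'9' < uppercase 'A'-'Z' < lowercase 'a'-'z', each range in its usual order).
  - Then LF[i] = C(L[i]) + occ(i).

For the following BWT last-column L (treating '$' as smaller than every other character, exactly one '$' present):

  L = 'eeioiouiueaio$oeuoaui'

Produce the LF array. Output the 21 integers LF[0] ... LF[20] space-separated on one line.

Answer: 3 4 7 12 8 13 17 9 18 5 1 10 14 0 15 6 19 16 2 20 11

Derivation:
Char counts: '$':1, 'a':2, 'e':4, 'i':5, 'o':5, 'u':4
C (first-col start): C('$')=0, C('a')=1, C('e')=3, C('i')=7, C('o')=12, C('u')=17
L[0]='e': occ=0, LF[0]=C('e')+0=3+0=3
L[1]='e': occ=1, LF[1]=C('e')+1=3+1=4
L[2]='i': occ=0, LF[2]=C('i')+0=7+0=7
L[3]='o': occ=0, LF[3]=C('o')+0=12+0=12
L[4]='i': occ=1, LF[4]=C('i')+1=7+1=8
L[5]='o': occ=1, LF[5]=C('o')+1=12+1=13
L[6]='u': occ=0, LF[6]=C('u')+0=17+0=17
L[7]='i': occ=2, LF[7]=C('i')+2=7+2=9
L[8]='u': occ=1, LF[8]=C('u')+1=17+1=18
L[9]='e': occ=2, LF[9]=C('e')+2=3+2=5
L[10]='a': occ=0, LF[10]=C('a')+0=1+0=1
L[11]='i': occ=3, LF[11]=C('i')+3=7+3=10
L[12]='o': occ=2, LF[12]=C('o')+2=12+2=14
L[13]='$': occ=0, LF[13]=C('$')+0=0+0=0
L[14]='o': occ=3, LF[14]=C('o')+3=12+3=15
L[15]='e': occ=3, LF[15]=C('e')+3=3+3=6
L[16]='u': occ=2, LF[16]=C('u')+2=17+2=19
L[17]='o': occ=4, LF[17]=C('o')+4=12+4=16
L[18]='a': occ=1, LF[18]=C('a')+1=1+1=2
L[19]='u': occ=3, LF[19]=C('u')+3=17+3=20
L[20]='i': occ=4, LF[20]=C('i')+4=7+4=11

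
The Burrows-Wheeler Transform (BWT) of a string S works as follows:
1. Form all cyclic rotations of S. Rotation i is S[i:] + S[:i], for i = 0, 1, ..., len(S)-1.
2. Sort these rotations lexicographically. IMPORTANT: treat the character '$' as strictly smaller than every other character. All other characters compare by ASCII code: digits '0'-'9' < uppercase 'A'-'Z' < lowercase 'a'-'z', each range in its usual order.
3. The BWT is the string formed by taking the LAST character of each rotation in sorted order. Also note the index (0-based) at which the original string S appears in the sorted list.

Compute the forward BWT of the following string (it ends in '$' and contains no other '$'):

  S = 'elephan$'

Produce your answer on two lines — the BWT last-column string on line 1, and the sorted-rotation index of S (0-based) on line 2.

All 8 rotations (rotation i = S[i:]+S[:i]):
  rot[0] = elephan$
  rot[1] = lephan$e
  rot[2] = ephan$el
  rot[3] = phan$ele
  rot[4] = han$elep
  rot[5] = an$eleph
  rot[6] = n$elepha
  rot[7] = $elephan
Sorted (with $ < everything):
  sorted[0] = $elephan  (last char: 'n')
  sorted[1] = an$eleph  (last char: 'h')
  sorted[2] = elephan$  (last char: '$')
  sorted[3] = ephan$el  (last char: 'l')
  sorted[4] = han$elep  (last char: 'p')
  sorted[5] = lephan$e  (last char: 'e')
  sorted[6] = n$elepha  (last char: 'a')
  sorted[7] = phan$ele  (last char: 'e')
Last column: nh$lpeae
Original string S is at sorted index 2

Answer: nh$lpeae
2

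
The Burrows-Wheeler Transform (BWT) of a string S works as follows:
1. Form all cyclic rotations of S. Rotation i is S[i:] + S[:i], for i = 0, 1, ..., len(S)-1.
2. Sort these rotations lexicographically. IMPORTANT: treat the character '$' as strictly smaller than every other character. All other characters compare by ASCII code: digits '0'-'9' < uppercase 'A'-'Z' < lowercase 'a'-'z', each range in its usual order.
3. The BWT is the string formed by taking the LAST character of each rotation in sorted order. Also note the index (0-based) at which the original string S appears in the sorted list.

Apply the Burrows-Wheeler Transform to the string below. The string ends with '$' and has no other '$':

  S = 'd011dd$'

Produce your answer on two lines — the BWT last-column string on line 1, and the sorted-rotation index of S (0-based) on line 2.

Answer: dd01d$1
5

Derivation:
All 7 rotations (rotation i = S[i:]+S[:i]):
  rot[0] = d011dd$
  rot[1] = 011dd$d
  rot[2] = 11dd$d0
  rot[3] = 1dd$d01
  rot[4] = dd$d011
  rot[5] = d$d011d
  rot[6] = $d011dd
Sorted (with $ < everything):
  sorted[0] = $d011dd  (last char: 'd')
  sorted[1] = 011dd$d  (last char: 'd')
  sorted[2] = 11dd$d0  (last char: '0')
  sorted[3] = 1dd$d01  (last char: '1')
  sorted[4] = d$d011d  (last char: 'd')
  sorted[5] = d011dd$  (last char: '$')
  sorted[6] = dd$d011  (last char: '1')
Last column: dd01d$1
Original string S is at sorted index 5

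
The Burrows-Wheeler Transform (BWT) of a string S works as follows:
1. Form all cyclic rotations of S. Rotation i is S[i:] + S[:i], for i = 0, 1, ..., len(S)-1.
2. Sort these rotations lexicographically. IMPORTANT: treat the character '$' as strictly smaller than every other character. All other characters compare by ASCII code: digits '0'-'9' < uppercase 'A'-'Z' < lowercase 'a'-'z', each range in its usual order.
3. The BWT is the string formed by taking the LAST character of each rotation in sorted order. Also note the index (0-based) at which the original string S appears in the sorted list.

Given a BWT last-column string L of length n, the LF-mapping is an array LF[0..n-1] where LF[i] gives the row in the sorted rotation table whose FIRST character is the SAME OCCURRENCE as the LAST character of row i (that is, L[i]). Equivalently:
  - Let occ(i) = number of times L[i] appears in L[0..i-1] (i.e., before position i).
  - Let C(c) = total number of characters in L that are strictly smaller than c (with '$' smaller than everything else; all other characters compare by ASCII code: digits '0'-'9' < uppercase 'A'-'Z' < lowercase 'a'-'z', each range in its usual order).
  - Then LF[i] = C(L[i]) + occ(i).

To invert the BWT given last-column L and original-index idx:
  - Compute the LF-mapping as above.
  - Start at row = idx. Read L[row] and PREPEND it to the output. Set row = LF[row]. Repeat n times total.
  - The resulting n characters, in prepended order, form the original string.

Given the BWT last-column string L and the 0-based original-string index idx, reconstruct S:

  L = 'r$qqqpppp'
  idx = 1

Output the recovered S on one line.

Answer: pqpqpqpr$

Derivation:
LF mapping: 8 0 5 6 7 1 2 3 4
Walk LF starting at row 1, prepending L[row]:
  step 1: row=1, L[1]='$', prepend. Next row=LF[1]=0
  step 2: row=0, L[0]='r', prepend. Next row=LF[0]=8
  step 3: row=8, L[8]='p', prepend. Next row=LF[8]=4
  step 4: row=4, L[4]='q', prepend. Next row=LF[4]=7
  step 5: row=7, L[7]='p', prepend. Next row=LF[7]=3
  step 6: row=3, L[3]='q', prepend. Next row=LF[3]=6
  step 7: row=6, L[6]='p', prepend. Next row=LF[6]=2
  step 8: row=2, L[2]='q', prepend. Next row=LF[2]=5
  step 9: row=5, L[5]='p', prepend. Next row=LF[5]=1
Reversed output: pqpqpqpr$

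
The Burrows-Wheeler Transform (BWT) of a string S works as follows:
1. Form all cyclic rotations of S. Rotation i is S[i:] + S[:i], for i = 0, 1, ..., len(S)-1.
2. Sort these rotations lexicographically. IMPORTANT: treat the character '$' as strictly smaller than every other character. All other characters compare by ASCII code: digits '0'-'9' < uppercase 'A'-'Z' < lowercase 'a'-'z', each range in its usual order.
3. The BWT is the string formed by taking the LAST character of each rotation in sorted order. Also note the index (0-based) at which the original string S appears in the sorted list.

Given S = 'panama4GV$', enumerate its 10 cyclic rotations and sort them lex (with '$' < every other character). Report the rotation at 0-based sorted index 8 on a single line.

All 10 rotations (rotation i = S[i:]+S[:i]):
  rot[0] = panama4GV$
  rot[1] = anama4GV$p
  rot[2] = nama4GV$pa
  rot[3] = ama4GV$pan
  rot[4] = ma4GV$pana
  rot[5] = a4GV$panam
  rot[6] = 4GV$panama
  rot[7] = GV$panama4
  rot[8] = V$panama4G
  rot[9] = $panama4GV
Sorted (with $ < everything):
  sorted[0] = $panama4GV
  sorted[1] = 4GV$panama
  sorted[2] = GV$panama4
  sorted[3] = V$panama4G
  sorted[4] = a4GV$panam
  sorted[5] = ama4GV$pan
  sorted[6] = anama4GV$p
  sorted[7] = ma4GV$pana
  sorted[8] = nama4GV$pa
  sorted[9] = panama4GV$
sorted[8] = nama4GV$pa

Answer: nama4GV$pa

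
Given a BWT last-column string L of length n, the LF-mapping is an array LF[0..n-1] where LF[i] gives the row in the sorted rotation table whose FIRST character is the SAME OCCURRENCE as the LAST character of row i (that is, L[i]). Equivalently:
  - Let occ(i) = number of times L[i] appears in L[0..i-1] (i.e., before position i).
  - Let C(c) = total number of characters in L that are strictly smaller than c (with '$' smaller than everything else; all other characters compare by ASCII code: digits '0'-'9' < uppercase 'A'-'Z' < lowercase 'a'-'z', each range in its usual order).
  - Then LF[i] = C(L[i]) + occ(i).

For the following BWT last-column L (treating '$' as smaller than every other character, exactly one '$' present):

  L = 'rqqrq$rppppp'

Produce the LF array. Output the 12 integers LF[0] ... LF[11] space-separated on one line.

Answer: 9 6 7 10 8 0 11 1 2 3 4 5

Derivation:
Char counts: '$':1, 'p':5, 'q':3, 'r':3
C (first-col start): C('$')=0, C('p')=1, C('q')=6, C('r')=9
L[0]='r': occ=0, LF[0]=C('r')+0=9+0=9
L[1]='q': occ=0, LF[1]=C('q')+0=6+0=6
L[2]='q': occ=1, LF[2]=C('q')+1=6+1=7
L[3]='r': occ=1, LF[3]=C('r')+1=9+1=10
L[4]='q': occ=2, LF[4]=C('q')+2=6+2=8
L[5]='$': occ=0, LF[5]=C('$')+0=0+0=0
L[6]='r': occ=2, LF[6]=C('r')+2=9+2=11
L[7]='p': occ=0, LF[7]=C('p')+0=1+0=1
L[8]='p': occ=1, LF[8]=C('p')+1=1+1=2
L[9]='p': occ=2, LF[9]=C('p')+2=1+2=3
L[10]='p': occ=3, LF[10]=C('p')+3=1+3=4
L[11]='p': occ=4, LF[11]=C('p')+4=1+4=5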